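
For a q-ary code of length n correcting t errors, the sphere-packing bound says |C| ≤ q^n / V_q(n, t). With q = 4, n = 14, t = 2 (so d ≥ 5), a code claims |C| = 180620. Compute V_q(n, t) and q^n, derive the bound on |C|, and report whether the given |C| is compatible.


V_q(n, t) = 862, q^n = 268435456, Hamming bound = 311410, |C| = 180620 ≤ bound (satisfied).

Step 1: Compute V_q(n, t) = Σ_{j=0}^2 C(n, j) (q−1)^j.
  j = 0: C(14,0)·(3)^0 = 1·1 = 1.
  j = 1: C(14,1)·(3)^1 = 14·3 = 42.
  j = 2: C(14,2)·(3)^2 = 91·9 = 819.
  V_q(n, t) = 1 + 42 + 819 = 862.
Step 2: q^n = 4^14 = 268435456.
Step 3: Hamming bound ⌊q^n / V_q(n,t)⌋ = ⌊268435456/862⌋ = 311410.
Step 4: Compare |C| = 180620 to 311410: satisfied.
The claimed |C| lies below the Hamming bound.


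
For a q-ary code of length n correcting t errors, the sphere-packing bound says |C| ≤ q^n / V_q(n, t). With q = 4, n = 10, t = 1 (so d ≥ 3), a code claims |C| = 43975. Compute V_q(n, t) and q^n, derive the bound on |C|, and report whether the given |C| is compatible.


V_q(n, t) = 31, q^n = 1048576, Hamming bound = 33825, |C| = 43975 > bound (violated).

Step 1: Compute V_q(n, t) = Σ_{j=0}^1 C(n, j) (q−1)^j.
  j = 0: C(10,0)·(3)^0 = 1·1 = 1.
  j = 1: C(10,1)·(3)^1 = 10·3 = 30.
  V_q(n, t) = 1 + 30 = 31.
Step 2: q^n = 4^10 = 1048576.
Step 3: Hamming bound ⌊q^n / V_q(n,t)⌋ = ⌊1048576/31⌋ = 33825.
Step 4: Compare |C| = 43975 to 33825: violated.
The claimed |C| lies above the Hamming bound, so no 4-ary code of length 10 with d ≥ 3 can have 43975 codewords.


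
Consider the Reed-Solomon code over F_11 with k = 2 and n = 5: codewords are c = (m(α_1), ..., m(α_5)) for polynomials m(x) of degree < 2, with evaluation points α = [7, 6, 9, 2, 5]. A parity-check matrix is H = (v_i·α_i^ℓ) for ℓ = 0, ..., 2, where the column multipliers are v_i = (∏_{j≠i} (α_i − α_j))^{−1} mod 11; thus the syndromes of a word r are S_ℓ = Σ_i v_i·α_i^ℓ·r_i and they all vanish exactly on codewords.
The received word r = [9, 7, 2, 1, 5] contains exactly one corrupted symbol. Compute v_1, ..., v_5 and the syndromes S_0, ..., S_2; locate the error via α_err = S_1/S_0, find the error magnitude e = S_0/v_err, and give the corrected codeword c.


S = (1, 2, 4), error at position 4, error magnitude e = 2, c = [9, 7, 2, 10, 5].

Step 1: column multipliers v_i = (∏_{j≠i}(α_i − α_j))^{−1} mod 11.
  i = 1 (α = 7): (7−6)(7−9)(7−2)(7−5) = 1·(−2)·5·2 = −20 ≡ 2, so v_1 = 2^{−1} = 6 (mod 11).
  i = 2 (α = 6): (6−7)(6−9)(6−2)(6−5) = (−1)·(−3)·4·1 = 12 ≡ 1, so v_2 = 1^{−1} = 1 (mod 11).
  i = 3 (α = 9): (9−7)(9−6)(9−2)(9−5) = 2·3·7·4 = 168 ≡ 3, so v_3 = 3^{−1} = 4 (mod 11).
  i = 4 (α = 2): (2−7)(2−6)(2−9)(2−5) = (−5)·(−4)·(−7)·(−3) = 420 ≡ 2, so v_4 = 2^{−1} = 6 (mod 11).
  i = 5 (α = 5): (5−7)(5−6)(5−9)(5−2) = (−2)·(−1)·(−4)·3 = −24 ≡ 9, so v_5 = 9^{−1} = 5 (mod 11).
  v = [6, 1, 4, 6, 5].
Step 2: syndromes of r = [9, 7, 2, 1, 5] (all sums mod 11).
  S_0 = Σ v_i r_i = 6·9 + 1·7 + 4·2 + 6·1 + 5·5 = 100 ≡ 1.
  S_1 = Σ v_i α_i r_i = 6·7·9 + 1·6·7 + 4·9·2 + 6·2·1 + 5·5·5 = 629 ≡ 2.
  α_i^2 mod 11 = [5, 3, 4, 4, 3].
  S_2 = Σ v_i α_i^2 r_i = 6·5·9 + 1·3·7 + 4·4·2 + 6·4·1 + 5·3·5 = 422 ≡ 4.
  S = (1, 2, 4) ≠ 0, so r is not a codeword (an error is present).
Step 3: locate the error. For a single error e at position i, S_ℓ = v_i·e·α_i^ℓ, so α_err = S_1/S_0.
  S_0^{−1} = 1^{−1} = 1 (mod 11), so α_err = 2·1 = 2 ≡ 2 = α_4. Error position i = 4.
  Consistency check: S_2/S_1 = 4·6 = 24 ≡ 2 = α_err ✓ (single-error assumption holds).
Step 4: error magnitude e = S_0/v_4 = S_0·∏_{j≠4}(α_4 − α_j) = 1·2 = 2 ≡ 2 (mod 11).
Step 5: correct position 4: c_4 = r_4 − e = 1 − 2 ≡ 10 (mod 11). Hence c = [9, 7, 2, 10, 5].
  Check: interpolating c through the α_i gives m(x) = 6 + 2·x (degree < 2) with m(α_i) = c_i for every i, so c is indeed a codeword.


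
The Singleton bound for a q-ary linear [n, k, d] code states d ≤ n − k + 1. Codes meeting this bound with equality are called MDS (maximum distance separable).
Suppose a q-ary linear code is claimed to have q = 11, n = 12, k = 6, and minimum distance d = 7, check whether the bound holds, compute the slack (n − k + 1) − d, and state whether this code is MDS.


Singleton RHS = n − k + 1 = 7, slack = 0, bound satisfied, MDS.

Singleton bound: d ≤ n − k + 1.
Here n = 12, k = 6, so n − k + 1 = 7.
Given d = 7, check d ≤ 7: YES.
Slack = (n − k + 1) − d = 0.
The code is MDS (slack = 0).
Description: the claimed parameters are [12, 6, 7]_11; such a code would be MDS (meets Singleton bound).


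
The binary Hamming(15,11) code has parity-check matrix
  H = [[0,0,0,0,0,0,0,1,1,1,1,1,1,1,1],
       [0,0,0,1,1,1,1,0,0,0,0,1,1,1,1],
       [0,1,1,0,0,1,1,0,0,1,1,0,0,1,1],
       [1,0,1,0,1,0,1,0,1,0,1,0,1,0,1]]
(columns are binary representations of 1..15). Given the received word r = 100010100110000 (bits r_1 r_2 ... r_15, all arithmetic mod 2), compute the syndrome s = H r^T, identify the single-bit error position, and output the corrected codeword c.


s = (0, 0, 1, 0)^T, error position = 2, corrected codeword c = 110010100110000

Compute s = H r^T mod 2 one row at a time:
  s_1 = 0 + 0 + 1 + 1 + 0 + 0 + 0 + 0 = 2 ≡ 0 (mod 2).
  s_2 = 0 + 1 + 0 + 1 + 0 + 0 + 0 + 0 = 2 ≡ 0 (mod 2).
  s_3 = 0 + 0 + 0 + 1 + 1 + 1 + 0 + 0 = 3 ≡ 1 (mod 2).
  s_4 = 1 + 0 + 1 + 1 + 0 + 1 + 0 + 0 = 4 ≡ 0 (mod 2).
s = (0, 0, 1, 0)^T — this equals column 2 of H (binary 0010), so error is at position 2.
Correct: flip bit 2 of r = 100010100110000 to get c = 110010100110000.


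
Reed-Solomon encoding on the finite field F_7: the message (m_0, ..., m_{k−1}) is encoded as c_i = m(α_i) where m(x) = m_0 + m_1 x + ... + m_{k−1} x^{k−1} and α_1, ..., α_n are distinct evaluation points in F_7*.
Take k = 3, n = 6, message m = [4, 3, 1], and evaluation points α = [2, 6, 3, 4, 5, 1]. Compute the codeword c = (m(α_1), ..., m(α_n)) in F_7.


c = [0, 2, 1, 4, 2, 1]

Message polynomial: m(x) = 4 + 3·x + 1·x^2 (mod 7).
For each evaluation point α_i, compute m(α_i) mod 7:
  α_1 = 2: Horner steps 1 → 5 → 0, so m(2) = 0.
  α_2 = 6: Horner steps 1 → 2 → 2, so m(6) = 2.
  α_3 = 3: Horner steps 1 → 6 → 1, so m(3) = 1.
  α_4 = 4: Horner steps 1 → 0 → 4, so m(4) = 4.
  α_5 = 5: Horner steps 1 → 1 → 2, so m(5) = 2.
  α_6 = 1: Horner steps 1 → 4 → 1, so m(1) = 1.
Codeword c = [0, 2, 1, 4, 2, 1] ∈ F_7^6.


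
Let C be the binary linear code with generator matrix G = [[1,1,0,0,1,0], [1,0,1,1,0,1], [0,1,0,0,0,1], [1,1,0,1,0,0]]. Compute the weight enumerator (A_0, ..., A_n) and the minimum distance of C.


Weight distribution: A_0 = 1, A_1 = 1, A_2 = 2, A_3 = 6, A_4 = 5, A_5 = 1. Minimum distance d = 1.

Enumerate all 2^4 = 16 messages m ∈ F_2^4.
For each, compute codeword c = mG in F_2^6, then tally its weight.
  m = 0000 → c = 000000, weight = 0.
  m = 1000 → c = 110010, weight = 3.
  m = 0100 → c = 101101, weight = 4.
  m = 1100 → c = 011111, weight = 5.
  m = 0010 → c = 010001, weight = 2.
  m = 1010 → c = 100011, weight = 3.
  m = 0110 → c = 111100, weight = 4.
  m = 1110 → c = 001110, weight = 3.
  m = 0001 → c = 110100, weight = 3.
  m = 1001 → c = 000110, weight = 2.
  m = 0101 → c = 011001, weight = 3.
  m = 1101 → c = 101011, weight = 4.
  m = 0011 → c = 100101, weight = 3.
  m = 1011 → c = 010111, weight = 4.
  m = 0111 → c = 001000, weight = 1.
  m = 1111 → c = 111010, weight = 4.
Tally weights:
  weight 0: 1 codewords.
  weight 1: 1 codewords.
  weight 2: 2 codewords.
  weight 3: 6 codewords.
  weight 4: 5 codewords.
  weight 5: 1 codewords.
Minimum distance d = smallest w > 0 with A_w > 0 = 1.
Sanity: Σ A_w = 16 = 2^4 = 16 ✓.


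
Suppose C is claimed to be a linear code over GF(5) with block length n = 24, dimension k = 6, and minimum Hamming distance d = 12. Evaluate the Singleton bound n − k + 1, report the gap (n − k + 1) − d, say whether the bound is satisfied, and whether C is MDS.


Singleton RHS = n − k + 1 = 19, slack = 7, bound satisfied, not MDS.

Singleton bound: d ≤ n − k + 1.
Here n = 24, k = 6, so n − k + 1 = 19.
Given d = 12, check d ≤ 19: YES.
Slack = (n − k + 1) − d = 7.
The code is NOT MDS (slack = 7 > 0).
Description: the claimed parameters are [24, 6, 12]_5; such a code would be non-MDS.


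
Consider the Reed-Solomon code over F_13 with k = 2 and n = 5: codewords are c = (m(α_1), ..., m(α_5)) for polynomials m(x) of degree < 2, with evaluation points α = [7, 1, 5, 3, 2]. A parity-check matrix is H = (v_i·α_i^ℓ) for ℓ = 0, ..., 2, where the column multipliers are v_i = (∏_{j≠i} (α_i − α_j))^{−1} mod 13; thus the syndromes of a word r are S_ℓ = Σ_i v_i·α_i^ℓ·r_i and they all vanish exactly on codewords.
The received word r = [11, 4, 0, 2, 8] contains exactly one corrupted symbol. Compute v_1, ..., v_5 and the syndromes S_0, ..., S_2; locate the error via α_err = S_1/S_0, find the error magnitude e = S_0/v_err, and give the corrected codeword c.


S = (4, 8, 3), error at position 5, error magnitude e = 5, c = [11, 4, 0, 2, 3].

Step 1: column multipliers v_i = (∏_{j≠i}(α_i − α_j))^{−1} mod 13.
  i = 1 (α = 7): (7−1)(7−5)(7−3)(7−2) = 6·2·4·5 = 240 ≡ 6, so v_1 = 6^{−1} = 11 (mod 13).
  i = 2 (α = 1): (1−7)(1−5)(1−3)(1−2) = (−6)·(−4)·(−2)·(−1) = 48 ≡ 9, so v_2 = 9^{−1} = 3 (mod 13).
  i = 3 (α = 5): (5−7)(5−1)(5−3)(5−2) = (−2)·4·2·3 = −48 ≡ 4, so v_3 = 4^{−1} = 10 (mod 13).
  i = 4 (α = 3): (3−7)(3−1)(3−5)(3−2) = (−4)·2·(−2)·1 = 16 ≡ 3, so v_4 = 3^{−1} = 9 (mod 13).
  i = 5 (α = 2): (2−7)(2−1)(2−5)(2−3) = (−5)·1·(−3)·(−1) = −15 ≡ 11, so v_5 = 11^{−1} = 6 (mod 13).
  v = [11, 3, 10, 9, 6].
Step 2: syndromes of r = [11, 4, 0, 2, 8] (all sums mod 13).
  S_0 = Σ v_i r_i = 11·11 + 3·4 + 10·0 + 9·2 + 6·8 = 199 ≡ 4.
  S_1 = Σ v_i α_i r_i = 11·7·11 + 3·1·4 + 10·5·0 + 9·3·2 + 6·2·8 = 1009 ≡ 8.
  α_i^2 mod 13 = [10, 1, 12, 9, 4].
  S_2 = Σ v_i α_i^2 r_i = 11·10·11 + 3·1·4 + 10·12·0 + 9·9·2 + 6·4·8 = 1576 ≡ 3.
  S = (4, 8, 3) ≠ 0, so r is not a codeword (an error is present).
Step 3: locate the error. For a single error e at position i, S_ℓ = v_i·e·α_i^ℓ, so α_err = S_1/S_0.
  S_0^{−1} = 4^{−1} = 10 (mod 13), so α_err = 8·10 = 80 ≡ 2 = α_5. Error position i = 5.
  Consistency check: S_2/S_1 = 3·5 = 15 ≡ 2 = α_err ✓ (single-error assumption holds).
Step 4: error magnitude e = S_0/v_5 = S_0·∏_{j≠5}(α_5 − α_j) = 4·11 = 44 ≡ 5 (mod 13).
Step 5: correct position 5: c_5 = r_5 − e = 8 − 5 ≡ 3 (mod 13). Hence c = [11, 4, 0, 2, 3].
  Check: interpolating c through the α_i gives m(x) = 5 + 12·x (degree < 2) with m(α_i) = c_i for every i, so c is indeed a codeword.


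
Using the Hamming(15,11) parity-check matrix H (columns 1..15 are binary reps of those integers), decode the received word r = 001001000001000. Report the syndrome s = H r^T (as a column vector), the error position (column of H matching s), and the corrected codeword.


s = (1, 0, 0, 1)^T, error position = 9, corrected codeword c = 001001001001000

Compute s = H r^T mod 2 one row at a time:
  s_1 = 0 + 0 + 0 + 0 + 1 + 0 + 0 + 0 = 1 ≡ 1 (mod 2).
  s_2 = 0 + 0 + 1 + 0 + 1 + 0 + 0 + 0 = 2 ≡ 0 (mod 2).
  s_3 = 0 + 1 + 1 + 0 + 0 + 0 + 0 + 0 = 2 ≡ 0 (mod 2).
  s_4 = 0 + 1 + 0 + 0 + 0 + 0 + 0 + 0 = 1 ≡ 1 (mod 2).
s = (1, 0, 0, 1)^T — this equals column 9 of H (binary 1001), so error is at position 9.
Correct: flip bit 9 of r = 001001000001000 to get c = 001001001001000.


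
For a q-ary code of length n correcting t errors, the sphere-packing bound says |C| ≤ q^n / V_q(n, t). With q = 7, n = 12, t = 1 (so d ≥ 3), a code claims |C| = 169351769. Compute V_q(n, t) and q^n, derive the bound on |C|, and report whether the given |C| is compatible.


V_q(n, t) = 73, q^n = 13841287201, Hamming bound = 189606673, |C| = 169351769 ≤ bound (satisfied).

Step 1: Compute V_q(n, t) = Σ_{j=0}^1 C(n, j) (q−1)^j.
  j = 0: C(12,0)·(6)^0 = 1·1 = 1.
  j = 1: C(12,1)·(6)^1 = 12·6 = 72.
  V_q(n, t) = 1 + 72 = 73.
Step 2: q^n = 7^12 = 13841287201.
Step 3: Hamming bound ⌊q^n / V_q(n,t)⌋ = ⌊13841287201/73⌋ = 189606673.
Step 4: Compare |C| = 169351769 to 189606673: satisfied.
The claimed |C| lies below the Hamming bound.


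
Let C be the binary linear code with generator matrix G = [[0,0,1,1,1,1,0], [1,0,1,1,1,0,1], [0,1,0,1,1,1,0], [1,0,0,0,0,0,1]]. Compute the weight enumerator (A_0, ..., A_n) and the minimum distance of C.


Weight distribution: A_0 = 1, A_1 = 1, A_2 = 2, A_3 = 4, A_4 = 3, A_5 = 3, A_6 = 2. Minimum distance d = 1.

Enumerate all 2^4 = 16 messages m ∈ F_2^4.
For each, compute codeword c = mG in F_2^7, then tally its weight.
  m = 0000 → c = 0000000, weight = 0.
  m = 1000 → c = 0011110, weight = 4.
  m = 0100 → c = 1011101, weight = 5.
  m = 1100 → c = 1000011, weight = 3.
  m = 0010 → c = 0101110, weight = 4.
  m = 1010 → c = 0110000, weight = 2.
  m = 0110 → c = 1110011, weight = 5.
  m = 1110 → c = 1101101, weight = 5.
  m = 0001 → c = 1000001, weight = 2.
  m = 1001 → c = 1011111, weight = 6.
  m = 0101 → c = 0011100, weight = 3.
  m = 1101 → c = 0000010, weight = 1.
  m = 0011 → c = 1101111, weight = 6.
  m = 1011 → c = 1110001, weight = 4.
  m = 0111 → c = 0110010, weight = 3.
  m = 1111 → c = 0101100, weight = 3.
Tally weights:
  weight 0: 1 codewords.
  weight 1: 1 codewords.
  weight 2: 2 codewords.
  weight 3: 4 codewords.
  weight 4: 3 codewords.
  weight 5: 3 codewords.
  weight 6: 2 codewords.
Minimum distance d = smallest w > 0 with A_w > 0 = 1.
Sanity: Σ A_w = 16 = 2^4 = 16 ✓.


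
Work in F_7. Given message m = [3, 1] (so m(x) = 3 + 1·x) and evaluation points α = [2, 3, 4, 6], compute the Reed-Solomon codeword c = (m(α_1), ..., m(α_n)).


c = [5, 6, 0, 2]

Message polynomial: m(x) = 3 + 1·x (mod 7).
For each evaluation point α_i, compute m(α_i) mod 7:
  α_1 = 2: Horner steps 1 → 5, so m(2) = 5.
  α_2 = 3: Horner steps 1 → 6, so m(3) = 6.
  α_3 = 4: Horner steps 1 → 0, so m(4) = 0.
  α_4 = 6: Horner steps 1 → 2, so m(6) = 2.
Codeword c = [5, 6, 0, 2] ∈ F_7^4.


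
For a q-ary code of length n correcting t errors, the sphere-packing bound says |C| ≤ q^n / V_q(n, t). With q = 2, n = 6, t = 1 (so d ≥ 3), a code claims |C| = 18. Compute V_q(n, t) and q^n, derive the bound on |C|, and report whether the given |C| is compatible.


V_q(n, t) = 7, q^n = 64, Hamming bound = 9, |C| = 18 > bound (violated).

Step 1: Compute V_q(n, t) = Σ_{j=0}^1 C(n, j) (q−1)^j.
  j = 0: C(6,0)·(1)^0 = 1·1 = 1.
  j = 1: C(6,1)·(1)^1 = 6·1 = 6.
  V_q(n, t) = 1 + 6 = 7.
Step 2: q^n = 2^6 = 64.
Step 3: Hamming bound ⌊q^n / V_q(n,t)⌋ = ⌊64/7⌋ = 9.
Step 4: Compare |C| = 18 to 9: violated.
The claimed |C| lies above the Hamming bound, so no 2-ary code of length 6 with d ≥ 3 can have 18 codewords.


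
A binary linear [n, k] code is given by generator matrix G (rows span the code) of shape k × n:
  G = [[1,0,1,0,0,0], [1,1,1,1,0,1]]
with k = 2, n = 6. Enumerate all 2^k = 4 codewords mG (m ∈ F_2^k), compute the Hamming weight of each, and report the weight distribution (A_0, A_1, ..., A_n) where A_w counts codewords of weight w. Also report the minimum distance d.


Weight distribution: A_0 = 1, A_2 = 1, A_3 = 1, A_5 = 1. Minimum distance d = 2.

Enumerate all 2^2 = 4 messages m ∈ F_2^2.
For each, compute codeword c = mG in F_2^6, then tally its weight.
  m = 00 → c = 000000, weight = 0.
  m = 10 → c = 101000, weight = 2.
  m = 01 → c = 111101, weight = 5.
  m = 11 → c = 010101, weight = 3.
Tally weights:
  weight 0: 1 codewords.
  weight 2: 1 codewords.
  weight 3: 1 codewords.
  weight 5: 1 codewords.
Minimum distance d = smallest w > 0 with A_w > 0 = 2.
Sanity: Σ A_w = 4 = 2^2 = 4 ✓.


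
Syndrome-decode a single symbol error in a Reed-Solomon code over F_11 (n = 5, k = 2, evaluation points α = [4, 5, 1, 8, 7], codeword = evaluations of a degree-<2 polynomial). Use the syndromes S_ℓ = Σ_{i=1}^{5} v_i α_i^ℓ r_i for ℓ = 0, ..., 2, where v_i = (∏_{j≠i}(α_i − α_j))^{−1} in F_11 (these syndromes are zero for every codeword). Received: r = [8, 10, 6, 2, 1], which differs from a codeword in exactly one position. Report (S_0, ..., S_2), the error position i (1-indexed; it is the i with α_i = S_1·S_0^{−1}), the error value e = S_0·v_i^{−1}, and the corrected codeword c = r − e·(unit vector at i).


S = (4, 5, 9), error at position 1, error magnitude e = 10, c = [9, 10, 6, 2, 1].

Step 1: column multipliers v_i = (∏_{j≠i}(α_i − α_j))^{−1} mod 11.
  i = 1 (α = 4): (4−5)(4−1)(4−8)(4−7) = (−1)·3·(−4)·(−3) = −36 ≡ 8, so v_1 = 8^{−1} = 7 (mod 11).
  i = 2 (α = 5): (5−4)(5−1)(5−8)(5−7) = 1·4·(−3)·(−2) = 24 ≡ 2, so v_2 = 2^{−1} = 6 (mod 11).
  i = 3 (α = 1): (1−4)(1−5)(1−8)(1−7) = (−3)·(−4)·(−7)·(−6) = 504 ≡ 9, so v_3 = 9^{−1} = 5 (mod 11).
  i = 4 (α = 8): (8−4)(8−5)(8−1)(8−7) = 4·3·7·1 = 84 ≡ 7, so v_4 = 7^{−1} = 8 (mod 11).
  i = 5 (α = 7): (7−4)(7−5)(7−1)(7−8) = 3·2·6·(−1) = −36 ≡ 8, so v_5 = 8^{−1} = 7 (mod 11).
  v = [7, 6, 5, 8, 7].
Step 2: syndromes of r = [8, 10, 6, 2, 1] (all sums mod 11).
  S_0 = Σ v_i r_i = 7·8 + 6·10 + 5·6 + 8·2 + 7·1 = 169 ≡ 4.
  S_1 = Σ v_i α_i r_i = 7·4·8 + 6·5·10 + 5·1·6 + 8·8·2 + 7·7·1 = 731 ≡ 5.
  α_i^2 mod 11 = [5, 3, 1, 9, 5].
  S_2 = Σ v_i α_i^2 r_i = 7·5·8 + 6·3·10 + 5·1·6 + 8·9·2 + 7·5·1 = 669 ≡ 9.
  S = (4, 5, 9) ≠ 0, so r is not a codeword (an error is present).
Step 3: locate the error. For a single error e at position i, S_ℓ = v_i·e·α_i^ℓ, so α_err = S_1/S_0.
  S_0^{−1} = 4^{−1} = 3 (mod 11), so α_err = 5·3 = 15 ≡ 4 = α_1. Error position i = 1.
  Consistency check: S_2/S_1 = 9·9 = 81 ≡ 4 = α_err ✓ (single-error assumption holds).
Step 4: error magnitude e = S_0/v_1 = S_0·∏_{j≠1}(α_1 − α_j) = 4·8 = 32 ≡ 10 (mod 11).
Step 5: correct position 1: c_1 = r_1 − e = 8 − 10 ≡ 9 (mod 11). Hence c = [9, 10, 6, 2, 1].
  Check: interpolating c through the α_i gives m(x) = 5 + 1·x (degree < 2) with m(α_i) = c_i for every i, so c is indeed a codeword.


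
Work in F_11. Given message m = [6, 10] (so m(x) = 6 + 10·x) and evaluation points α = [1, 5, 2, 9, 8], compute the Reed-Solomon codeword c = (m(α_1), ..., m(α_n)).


c = [5, 1, 4, 8, 9]

Message polynomial: m(x) = 6 + 10·x (mod 11).
For each evaluation point α_i, compute m(α_i) mod 11:
  α_1 = 1: Horner steps 10 → 5, so m(1) = 5.
  α_2 = 5: Horner steps 10 → 1, so m(5) = 1.
  α_3 = 2: Horner steps 10 → 4, so m(2) = 4.
  α_4 = 9: Horner steps 10 → 8, so m(9) = 8.
  α_5 = 8: Horner steps 10 → 9, so m(8) = 9.
Codeword c = [5, 1, 4, 8, 9] ∈ F_11^5.


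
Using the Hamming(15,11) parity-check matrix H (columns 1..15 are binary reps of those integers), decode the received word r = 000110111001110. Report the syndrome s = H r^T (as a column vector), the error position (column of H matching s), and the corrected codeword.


s = (1, 0, 0, 0)^T, error position = 8, corrected codeword c = 000110101001110

Compute s = H r^T mod 2 one row at a time:
  s_1 = 1 + 1 + 0 + 0 + 1 + 1 + 1 + 0 = 5 ≡ 1 (mod 2).
  s_2 = 1 + 1 + 0 + 1 + 1 + 1 + 1 + 0 = 6 ≡ 0 (mod 2).
  s_3 = 0 + 0 + 0 + 1 + 0 + 0 + 1 + 0 = 2 ≡ 0 (mod 2).
  s_4 = 0 + 0 + 1 + 1 + 1 + 0 + 1 + 0 = 4 ≡ 0 (mod 2).
s = (1, 0, 0, 0)^T — this equals column 8 of H (binary 1000), so error is at position 8.
Correct: flip bit 8 of r = 000110111001110 to get c = 000110101001110.


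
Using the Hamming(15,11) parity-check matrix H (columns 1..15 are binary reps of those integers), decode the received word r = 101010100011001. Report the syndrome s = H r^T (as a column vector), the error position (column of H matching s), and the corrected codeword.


s = (1, 0, 0, 0)^T, error position = 8, corrected codeword c = 101010110011001

Compute s = H r^T mod 2 one row at a time:
  s_1 = 0 + 0 + 0 + 1 + 1 + 0 + 0 + 1 = 3 ≡ 1 (mod 2).
  s_2 = 0 + 1 + 0 + 1 + 1 + 0 + 0 + 1 = 4 ≡ 0 (mod 2).
  s_3 = 0 + 1 + 0 + 1 + 0 + 1 + 0 + 1 = 4 ≡ 0 (mod 2).
  s_4 = 1 + 1 + 1 + 1 + 0 + 1 + 0 + 1 = 6 ≡ 0 (mod 2).
s = (1, 0, 0, 0)^T — this equals column 8 of H (binary 1000), so error is at position 8.
Correct: flip bit 8 of r = 101010100011001 to get c = 101010110011001.


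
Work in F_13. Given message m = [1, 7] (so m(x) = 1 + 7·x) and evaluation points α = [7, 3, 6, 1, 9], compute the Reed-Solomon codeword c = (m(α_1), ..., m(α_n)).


c = [11, 9, 4, 8, 12]

Message polynomial: m(x) = 1 + 7·x (mod 13).
For each evaluation point α_i, compute m(α_i) mod 13:
  α_1 = 7: Horner steps 7 → 11, so m(7) = 11.
  α_2 = 3: Horner steps 7 → 9, so m(3) = 9.
  α_3 = 6: Horner steps 7 → 4, so m(6) = 4.
  α_4 = 1: Horner steps 7 → 8, so m(1) = 8.
  α_5 = 9: Horner steps 7 → 12, so m(9) = 12.
Codeword c = [11, 9, 4, 8, 12] ∈ F_13^5.


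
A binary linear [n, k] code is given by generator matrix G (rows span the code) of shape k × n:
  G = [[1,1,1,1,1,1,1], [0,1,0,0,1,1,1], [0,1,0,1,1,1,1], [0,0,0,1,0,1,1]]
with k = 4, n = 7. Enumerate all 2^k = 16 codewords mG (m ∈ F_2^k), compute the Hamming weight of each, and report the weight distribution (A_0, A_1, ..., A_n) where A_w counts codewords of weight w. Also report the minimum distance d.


Weight distribution: A_0 = 1, A_1 = 1, A_2 = 3, A_3 = 3, A_4 = 3, A_5 = 3, A_6 = 1, A_7 = 1. Minimum distance d = 1.

Enumerate all 2^4 = 16 messages m ∈ F_2^4.
For each, compute codeword c = mG in F_2^7, then tally its weight.
  m = 0000 → c = 0000000, weight = 0.
  m = 1000 → c = 1111111, weight = 7.
  m = 0100 → c = 0100111, weight = 4.
  m = 1100 → c = 1011000, weight = 3.
  m = 0010 → c = 0101111, weight = 5.
  m = 1010 → c = 1010000, weight = 2.
  m = 0110 → c = 0001000, weight = 1.
  m = 1110 → c = 1110111, weight = 6.
  m = 0001 → c = 0001011, weight = 3.
  m = 1001 → c = 1110100, weight = 4.
  m = 0101 → c = 0101100, weight = 3.
  m = 1101 → c = 1010011, weight = 4.
  m = 0011 → c = 0100100, weight = 2.
  m = 1011 → c = 1011011, weight = 5.
  m = 0111 → c = 0000011, weight = 2.
  m = 1111 → c = 1111100, weight = 5.
Tally weights:
  weight 0: 1 codewords.
  weight 1: 1 codewords.
  weight 2: 3 codewords.
  weight 3: 3 codewords.
  weight 4: 3 codewords.
  weight 5: 3 codewords.
  weight 6: 1 codewords.
  weight 7: 1 codewords.
Minimum distance d = smallest w > 0 with A_w > 0 = 1.
Sanity: Σ A_w = 16 = 2^4 = 16 ✓.


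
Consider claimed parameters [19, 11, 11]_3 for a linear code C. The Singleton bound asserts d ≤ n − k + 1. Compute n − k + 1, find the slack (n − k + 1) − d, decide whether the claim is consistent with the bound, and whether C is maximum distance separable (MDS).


Singleton RHS = n − k + 1 = 9, slack = -2, bound violated (no such code; not MDS).

Singleton bound: d ≤ n − k + 1.
Here n = 19, k = 11, so n − k + 1 = 9.
Given d = 11, check d ≤ 9: NO.
Slack = (n − k + 1) − d = -2.
The slack is negative: d = 11 exceeds n − k + 1 = 9 by 2, so the Singleton bound is violated and no linear [19, 11, 11]_3 code can exist. In particular it is not MDS (MDS requires d = n − k + 1 exactly).
Description: the claimed parameters are [19, 11, 11]_3; such a code would be impossible (violates the Singleton bound).


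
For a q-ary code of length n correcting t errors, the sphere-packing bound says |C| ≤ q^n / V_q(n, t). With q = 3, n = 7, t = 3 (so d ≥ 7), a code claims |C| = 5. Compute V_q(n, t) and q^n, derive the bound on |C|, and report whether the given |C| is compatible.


V_q(n, t) = 379, q^n = 2187, Hamming bound = 5, |C| = 5 ≤ bound (satisfied).

Step 1: Compute V_q(n, t) = Σ_{j=0}^3 C(n, j) (q−1)^j.
  j = 0: C(7,0)·(2)^0 = 1·1 = 1.
  j = 1: C(7,1)·(2)^1 = 7·2 = 14.
  j = 2: C(7,2)·(2)^2 = 21·4 = 84.
  j = 3: C(7,3)·(2)^3 = 35·8 = 280.
  V_q(n, t) = 1 + 14 + 84 + 280 = 379.
Step 2: q^n = 3^7 = 2187.
Step 3: Hamming bound ⌊q^n / V_q(n,t)⌋ = ⌊2187/379⌋ = 5.
Step 4: Compare |C| = 5 to 5: satisfied.
The claimed |C| lies at the Hamming bound (tight).


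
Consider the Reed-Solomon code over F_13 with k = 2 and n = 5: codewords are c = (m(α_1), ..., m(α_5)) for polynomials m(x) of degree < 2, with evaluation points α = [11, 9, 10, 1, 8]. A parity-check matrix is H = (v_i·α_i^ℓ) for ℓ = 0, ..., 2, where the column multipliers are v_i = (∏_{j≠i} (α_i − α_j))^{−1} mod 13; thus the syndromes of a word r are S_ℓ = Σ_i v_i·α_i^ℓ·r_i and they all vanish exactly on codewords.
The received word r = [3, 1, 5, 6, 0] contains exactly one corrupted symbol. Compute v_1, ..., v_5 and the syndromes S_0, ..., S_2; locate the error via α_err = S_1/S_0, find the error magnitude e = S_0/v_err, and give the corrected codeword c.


S = (2, 7, 5), error at position 3, error magnitude e = 3, c = [3, 1, 2, 6, 0].

Step 1: column multipliers v_i = (∏_{j≠i}(α_i − α_j))^{−1} mod 13.
  i = 1 (α = 11): (11−9)(11−10)(11−1)(11−8) = 2·1·10·3 = 60 ≡ 8, so v_1 = 8^{−1} = 5 (mod 13).
  i = 2 (α = 9): (9−11)(9−10)(9−1)(9−8) = (−2)·(−1)·8·1 = 16 ≡ 3, so v_2 = 3^{−1} = 9 (mod 13).
  i = 3 (α = 10): (10−11)(10−9)(10−1)(10−8) = (−1)·1·9·2 = −18 ≡ 8, so v_3 = 8^{−1} = 5 (mod 13).
  i = 4 (α = 1): (1−11)(1−9)(1−10)(1−8) = (−10)·(−8)·(−9)·(−7) = 5040 ≡ 9, so v_4 = 9^{−1} = 3 (mod 13).
  i = 5 (α = 8): (8−11)(8−9)(8−10)(8−1) = (−3)·(−1)·(−2)·7 = −42 ≡ 10, so v_5 = 10^{−1} = 4 (mod 13).
  v = [5, 9, 5, 3, 4].
Step 2: syndromes of r = [3, 1, 5, 6, 0] (all sums mod 13).
  S_0 = Σ v_i r_i = 5·3 + 9·1 + 5·5 + 3·6 + 4·0 = 67 ≡ 2.
  S_1 = Σ v_i α_i r_i = 5·11·3 + 9·9·1 + 5·10·5 + 3·1·6 + 4·8·0 = 514 ≡ 7.
  α_i^2 mod 13 = [4, 3, 9, 1, 12].
  S_2 = Σ v_i α_i^2 r_i = 5·4·3 + 9·3·1 + 5·9·5 + 3·1·6 + 4·12·0 = 330 ≡ 5.
  S = (2, 7, 5) ≠ 0, so r is not a codeword (an error is present).
Step 3: locate the error. For a single error e at position i, S_ℓ = v_i·e·α_i^ℓ, so α_err = S_1/S_0.
  S_0^{−1} = 2^{−1} = 7 (mod 13), so α_err = 7·7 = 49 ≡ 10 = α_3. Error position i = 3.
  Consistency check: S_2/S_1 = 5·2 = 10 ≡ 10 = α_err ✓ (single-error assumption holds).
Step 4: error magnitude e = S_0/v_3 = S_0·∏_{j≠3}(α_3 − α_j) = 2·8 = 16 ≡ 3 (mod 13).
Step 5: correct position 3: c_3 = r_3 − e = 5 − 3 ≡ 2 (mod 13). Hence c = [3, 1, 2, 6, 0].
  Check: interpolating c through the α_i gives m(x) = 5 + 1·x (degree < 2) with m(α_i) = c_i for every i, so c is indeed a codeword.


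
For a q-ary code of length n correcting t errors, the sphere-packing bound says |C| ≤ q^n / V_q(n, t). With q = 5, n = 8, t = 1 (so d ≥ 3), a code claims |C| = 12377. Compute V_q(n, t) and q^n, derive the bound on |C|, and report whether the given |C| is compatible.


V_q(n, t) = 33, q^n = 390625, Hamming bound = 11837, |C| = 12377 > bound (violated).

Step 1: Compute V_q(n, t) = Σ_{j=0}^1 C(n, j) (q−1)^j.
  j = 0: C(8,0)·(4)^0 = 1·1 = 1.
  j = 1: C(8,1)·(4)^1 = 8·4 = 32.
  V_q(n, t) = 1 + 32 = 33.
Step 2: q^n = 5^8 = 390625.
Step 3: Hamming bound ⌊q^n / V_q(n,t)⌋ = ⌊390625/33⌋ = 11837.
Step 4: Compare |C| = 12377 to 11837: violated.
The claimed |C| lies above the Hamming bound, so no 5-ary code of length 8 with d ≥ 3 can have 12377 codewords.


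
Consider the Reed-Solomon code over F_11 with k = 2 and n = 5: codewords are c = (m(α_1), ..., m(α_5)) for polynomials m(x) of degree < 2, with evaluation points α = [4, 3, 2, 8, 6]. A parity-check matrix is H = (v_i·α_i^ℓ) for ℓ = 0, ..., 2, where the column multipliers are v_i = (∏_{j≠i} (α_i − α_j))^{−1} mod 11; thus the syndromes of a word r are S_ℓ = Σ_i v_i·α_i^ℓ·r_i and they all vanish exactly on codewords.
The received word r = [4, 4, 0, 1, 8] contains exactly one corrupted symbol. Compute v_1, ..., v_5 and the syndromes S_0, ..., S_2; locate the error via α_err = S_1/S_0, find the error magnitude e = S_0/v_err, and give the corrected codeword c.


S = (5, 4, 1), error at position 2, error magnitude e = 2, c = [4, 2, 0, 1, 8].

Step 1: column multipliers v_i = (∏_{j≠i}(α_i − α_j))^{−1} mod 11.
  i = 1 (α = 4): (4−3)(4−2)(4−8)(4−6) = 1·2·(−4)·(−2) = 16 ≡ 5, so v_1 = 5^{−1} = 9 (mod 11).
  i = 2 (α = 3): (3−4)(3−2)(3−8)(3−6) = (−1)·1·(−5)·(−3) = −15 ≡ 7, so v_2 = 7^{−1} = 8 (mod 11).
  i = 3 (α = 2): (2−4)(2−3)(2−8)(2−6) = (−2)·(−1)·(−6)·(−4) = 48 ≡ 4, so v_3 = 4^{−1} = 3 (mod 11).
  i = 4 (α = 8): (8−4)(8−3)(8−2)(8−6) = 4·5·6·2 = 240 ≡ 9, so v_4 = 9^{−1} = 5 (mod 11).
  i = 5 (α = 6): (6−4)(6−3)(6−2)(6−8) = 2·3·4·(−2) = −48 ≡ 7, so v_5 = 7^{−1} = 8 (mod 11).
  v = [9, 8, 3, 5, 8].
Step 2: syndromes of r = [4, 4, 0, 1, 8] (all sums mod 11).
  S_0 = Σ v_i r_i = 9·4 + 8·4 + 3·0 + 5·1 + 8·8 = 137 ≡ 5.
  S_1 = Σ v_i α_i r_i = 9·4·4 + 8·3·4 + 3·2·0 + 5·8·1 + 8·6·8 = 664 ≡ 4.
  α_i^2 mod 11 = [5, 9, 4, 9, 3].
  S_2 = Σ v_i α_i^2 r_i = 9·5·4 + 8·9·4 + 3·4·0 + 5·9·1 + 8·3·8 = 705 ≡ 1.
  S = (5, 4, 1) ≠ 0, so r is not a codeword (an error is present).
Step 3: locate the error. For a single error e at position i, S_ℓ = v_i·e·α_i^ℓ, so α_err = S_1/S_0.
  S_0^{−1} = 5^{−1} = 9 (mod 11), so α_err = 4·9 = 36 ≡ 3 = α_2. Error position i = 2.
  Consistency check: S_2/S_1 = 1·3 = 3 ≡ 3 = α_err ✓ (single-error assumption holds).
Step 4: error magnitude e = S_0/v_2 = S_0·∏_{j≠2}(α_2 − α_j) = 5·7 = 35 ≡ 2 (mod 11).
Step 5: correct position 2: c_2 = r_2 − e = 4 − 2 ≡ 2 (mod 11). Hence c = [4, 2, 0, 1, 8].
  Check: interpolating c through the α_i gives m(x) = 7 + 2·x (degree < 2) with m(α_i) = c_i for every i, so c is indeed a codeword.


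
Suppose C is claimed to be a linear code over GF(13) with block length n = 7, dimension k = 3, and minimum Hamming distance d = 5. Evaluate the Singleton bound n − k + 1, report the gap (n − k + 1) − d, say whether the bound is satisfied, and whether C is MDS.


Singleton RHS = n − k + 1 = 5, slack = 0, bound satisfied, MDS.

Singleton bound: d ≤ n − k + 1.
Here n = 7, k = 3, so n − k + 1 = 5.
Given d = 5, check d ≤ 5: YES.
Slack = (n − k + 1) − d = 0.
The code is MDS (slack = 0).
Description: the claimed parameters are [7, 3, 5]_13; such a code would be MDS (meets Singleton bound).


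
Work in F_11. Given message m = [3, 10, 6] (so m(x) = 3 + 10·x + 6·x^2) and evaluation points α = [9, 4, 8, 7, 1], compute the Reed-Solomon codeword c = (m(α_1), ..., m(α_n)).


c = [7, 7, 5, 4, 8]

Message polynomial: m(x) = 3 + 10·x + 6·x^2 (mod 11).
For each evaluation point α_i, compute m(α_i) mod 11:
  α_1 = 9: Horner steps 6 → 9 → 7, so m(9) = 7.
  α_2 = 4: Horner steps 6 → 1 → 7, so m(4) = 7.
  α_3 = 8: Horner steps 6 → 3 → 5, so m(8) = 5.
  α_4 = 7: Horner steps 6 → 8 → 4, so m(7) = 4.
  α_5 = 1: Horner steps 6 → 5 → 8, so m(1) = 8.
Codeword c = [7, 7, 5, 4, 8] ∈ F_11^5.


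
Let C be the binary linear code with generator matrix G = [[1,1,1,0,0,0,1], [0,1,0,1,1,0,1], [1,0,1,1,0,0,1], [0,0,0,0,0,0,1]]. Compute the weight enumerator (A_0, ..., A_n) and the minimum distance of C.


Weight distribution: A_0 = 1, A_1 = 2, A_2 = 2, A_3 = 4, A_4 = 5, A_5 = 2. Minimum distance d = 1.

Enumerate all 2^4 = 16 messages m ∈ F_2^4.
For each, compute codeword c = mG in F_2^7, then tally its weight.
  m = 0000 → c = 0000000, weight = 0.
  m = 1000 → c = 1110001, weight = 4.
  m = 0100 → c = 0101101, weight = 4.
  m = 1100 → c = 1011100, weight = 4.
  m = 0010 → c = 1011001, weight = 4.
  m = 1010 → c = 0101000, weight = 2.
  m = 0110 → c = 1110100, weight = 4.
  m = 1110 → c = 0000101, weight = 2.
  m = 0001 → c = 0000001, weight = 1.
  m = 1001 → c = 1110000, weight = 3.
  m = 0101 → c = 0101100, weight = 3.
  m = 1101 → c = 1011101, weight = 5.
  m = 0011 → c = 1011000, weight = 3.
  m = 1011 → c = 0101001, weight = 3.
  m = 0111 → c = 1110101, weight = 5.
  m = 1111 → c = 0000100, weight = 1.
Tally weights:
  weight 0: 1 codewords.
  weight 1: 2 codewords.
  weight 2: 2 codewords.
  weight 3: 4 codewords.
  weight 4: 5 codewords.
  weight 5: 2 codewords.
Minimum distance d = smallest w > 0 with A_w > 0 = 1.
Sanity: Σ A_w = 16 = 2^4 = 16 ✓.


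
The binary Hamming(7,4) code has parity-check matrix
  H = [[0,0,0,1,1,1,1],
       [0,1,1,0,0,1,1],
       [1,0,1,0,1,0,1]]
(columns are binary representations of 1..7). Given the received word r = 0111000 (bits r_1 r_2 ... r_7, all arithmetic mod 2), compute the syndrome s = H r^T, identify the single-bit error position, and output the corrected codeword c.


s = (1, 0, 1)^T, error position = 5, corrected codeword c = 0111100

Compute s = H r^T mod 2 one row at a time:
  s_1 = 1 + 0 + 0 + 0 = 1 ≡ 1 (mod 2).
  s_2 = 1 + 1 + 0 + 0 = 2 ≡ 0 (mod 2).
  s_3 = 0 + 1 + 0 + 0 = 1 ≡ 1 (mod 2).
s = (1, 0, 1)^T — this equals column 5 of H (binary 101), so error is at position 5.
Correct: flip bit 5 of r = 0111000 to get c = 0111100.


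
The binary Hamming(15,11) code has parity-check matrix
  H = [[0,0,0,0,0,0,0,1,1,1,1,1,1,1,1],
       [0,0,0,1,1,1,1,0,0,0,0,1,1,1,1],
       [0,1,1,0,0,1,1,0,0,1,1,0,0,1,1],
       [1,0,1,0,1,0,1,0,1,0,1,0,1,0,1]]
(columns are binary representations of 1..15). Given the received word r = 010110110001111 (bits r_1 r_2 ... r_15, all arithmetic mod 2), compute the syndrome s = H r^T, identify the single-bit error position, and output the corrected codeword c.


s = (1, 1, 0, 0)^T, error position = 12, corrected codeword c = 010110110000111

Compute s = H r^T mod 2 one row at a time:
  s_1 = 1 + 0 + 0 + 0 + 1 + 1 + 1 + 1 = 5 ≡ 1 (mod 2).
  s_2 = 1 + 1 + 0 + 1 + 1 + 1 + 1 + 1 = 7 ≡ 1 (mod 2).
  s_3 = 1 + 0 + 0 + 1 + 0 + 0 + 1 + 1 = 4 ≡ 0 (mod 2).
  s_4 = 0 + 0 + 1 + 1 + 0 + 0 + 1 + 1 = 4 ≡ 0 (mod 2).
s = (1, 1, 0, 0)^T — this equals column 12 of H (binary 1100), so error is at position 12.
Correct: flip bit 12 of r = 010110110001111 to get c = 010110110000111.


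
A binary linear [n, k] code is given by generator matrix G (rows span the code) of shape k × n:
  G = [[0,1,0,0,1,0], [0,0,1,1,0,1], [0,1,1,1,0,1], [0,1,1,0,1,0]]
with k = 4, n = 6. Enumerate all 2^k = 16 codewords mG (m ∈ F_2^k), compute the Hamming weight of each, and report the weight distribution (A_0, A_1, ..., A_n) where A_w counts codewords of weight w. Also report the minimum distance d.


Weight distribution: A_0 = 1, A_1 = 3, A_2 = 4, A_3 = 4, A_4 = 3, A_5 = 1. Minimum distance d = 1.

Enumerate all 2^4 = 16 messages m ∈ F_2^4.
For each, compute codeword c = mG in F_2^6, then tally its weight.
  m = 0000 → c = 000000, weight = 0.
  m = 1000 → c = 010010, weight = 2.
  m = 0100 → c = 001101, weight = 3.
  m = 1100 → c = 011111, weight = 5.
  m = 0010 → c = 011101, weight = 4.
  m = 1010 → c = 001111, weight = 4.
  m = 0110 → c = 010000, weight = 1.
  m = 1110 → c = 000010, weight = 1.
  m = 0001 → c = 011010, weight = 3.
  m = 1001 → c = 001000, weight = 1.
  m = 0101 → c = 010111, weight = 4.
  m = 1101 → c = 000101, weight = 2.
  m = 0011 → c = 000111, weight = 3.
  m = 1011 → c = 010101, weight = 3.
  m = 0111 → c = 001010, weight = 2.
  m = 1111 → c = 011000, weight = 2.
Tally weights:
  weight 0: 1 codewords.
  weight 1: 3 codewords.
  weight 2: 4 codewords.
  weight 3: 4 codewords.
  weight 4: 3 codewords.
  weight 5: 1 codewords.
Minimum distance d = smallest w > 0 with A_w > 0 = 1.
Sanity: Σ A_w = 16 = 2^4 = 16 ✓.


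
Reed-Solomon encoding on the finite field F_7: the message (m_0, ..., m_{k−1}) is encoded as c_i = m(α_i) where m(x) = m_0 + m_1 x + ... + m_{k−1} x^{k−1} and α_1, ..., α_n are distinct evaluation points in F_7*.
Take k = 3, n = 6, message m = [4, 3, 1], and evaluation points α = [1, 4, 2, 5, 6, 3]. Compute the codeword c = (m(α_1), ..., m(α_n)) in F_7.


c = [1, 4, 0, 2, 2, 1]

Message polynomial: m(x) = 4 + 3·x + 1·x^2 (mod 7).
For each evaluation point α_i, compute m(α_i) mod 7:
  α_1 = 1: Horner steps 1 → 4 → 1, so m(1) = 1.
  α_2 = 4: Horner steps 1 → 0 → 4, so m(4) = 4.
  α_3 = 2: Horner steps 1 → 5 → 0, so m(2) = 0.
  α_4 = 5: Horner steps 1 → 1 → 2, so m(5) = 2.
  α_5 = 6: Horner steps 1 → 2 → 2, so m(6) = 2.
  α_6 = 3: Horner steps 1 → 6 → 1, so m(3) = 1.
Codeword c = [1, 4, 0, 2, 2, 1] ∈ F_7^6.


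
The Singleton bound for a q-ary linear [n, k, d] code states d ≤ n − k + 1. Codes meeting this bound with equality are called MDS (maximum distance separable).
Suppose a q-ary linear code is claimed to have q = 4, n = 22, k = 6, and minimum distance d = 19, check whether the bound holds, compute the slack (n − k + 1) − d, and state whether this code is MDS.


Singleton RHS = n − k + 1 = 17, slack = -2, bound violated (no such code; not MDS).

Singleton bound: d ≤ n − k + 1.
Here n = 22, k = 6, so n − k + 1 = 17.
Given d = 19, check d ≤ 17: NO.
Slack = (n − k + 1) − d = -2.
The slack is negative: d = 19 exceeds n − k + 1 = 17 by 2, so the Singleton bound is violated and no linear [22, 6, 19]_4 code can exist. In particular it is not MDS (MDS requires d = n − k + 1 exactly).
Description: the claimed parameters are [22, 6, 19]_4; such a code would be impossible (violates the Singleton bound).


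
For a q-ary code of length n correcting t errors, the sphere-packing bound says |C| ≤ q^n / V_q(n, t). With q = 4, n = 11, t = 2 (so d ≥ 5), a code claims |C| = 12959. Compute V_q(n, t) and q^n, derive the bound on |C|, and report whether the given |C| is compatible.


V_q(n, t) = 529, q^n = 4194304, Hamming bound = 7928, |C| = 12959 > bound (violated).

Step 1: Compute V_q(n, t) = Σ_{j=0}^2 C(n, j) (q−1)^j.
  j = 0: C(11,0)·(3)^0 = 1·1 = 1.
  j = 1: C(11,1)·(3)^1 = 11·3 = 33.
  j = 2: C(11,2)·(3)^2 = 55·9 = 495.
  V_q(n, t) = 1 + 33 + 495 = 529.
Step 2: q^n = 4^11 = 4194304.
Step 3: Hamming bound ⌊q^n / V_q(n,t)⌋ = ⌊4194304/529⌋ = 7928.
Step 4: Compare |C| = 12959 to 7928: violated.
The claimed |C| lies above the Hamming bound, so no 4-ary code of length 11 with d ≥ 5 can have 12959 codewords.


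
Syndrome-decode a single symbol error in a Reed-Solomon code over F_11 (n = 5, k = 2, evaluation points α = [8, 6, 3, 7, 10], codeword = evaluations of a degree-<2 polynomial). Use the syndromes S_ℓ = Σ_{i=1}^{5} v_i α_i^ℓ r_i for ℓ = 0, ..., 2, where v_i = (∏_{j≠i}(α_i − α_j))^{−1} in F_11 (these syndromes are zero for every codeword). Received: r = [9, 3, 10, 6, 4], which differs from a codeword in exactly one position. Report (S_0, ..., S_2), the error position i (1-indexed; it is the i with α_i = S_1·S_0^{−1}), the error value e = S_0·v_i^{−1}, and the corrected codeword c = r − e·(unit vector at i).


S = (8, 2, 6), error at position 3, error magnitude e = 5, c = [9, 3, 5, 6, 4].

Step 1: column multipliers v_i = (∏_{j≠i}(α_i − α_j))^{−1} mod 11.
  i = 1 (α = 8): (8−6)(8−3)(8−7)(8−10) = 2·5·1·(−2) = −20 ≡ 2, so v_1 = 2^{−1} = 6 (mod 11).
  i = 2 (α = 6): (6−8)(6−3)(6−7)(6−10) = (−2)·3·(−1)·(−4) = −24 ≡ 9, so v_2 = 9^{−1} = 5 (mod 11).
  i = 3 (α = 3): (3−8)(3−6)(3−7)(3−10) = (−5)·(−3)·(−4)·(−7) = 420 ≡ 2, so v_3 = 2^{−1} = 6 (mod 11).
  i = 4 (α = 7): (7−8)(7−6)(7−3)(7−10) = (−1)·1·4·(−3) = 12 ≡ 1, so v_4 = 1^{−1} = 1 (mod 11).
  i = 5 (α = 10): (10−8)(10−6)(10−3)(10−7) = 2·4·7·3 = 168 ≡ 3, so v_5 = 3^{−1} = 4 (mod 11).
  v = [6, 5, 6, 1, 4].
Step 2: syndromes of r = [9, 3, 10, 6, 4] (all sums mod 11).
  S_0 = Σ v_i r_i = 6·9 + 5·3 + 6·10 + 1·6 + 4·4 = 151 ≡ 8.
  S_1 = Σ v_i α_i r_i = 6·8·9 + 5·6·3 + 6·3·10 + 1·7·6 + 4·10·4 = 904 ≡ 2.
  α_i^2 mod 11 = [9, 3, 9, 5, 1].
  S_2 = Σ v_i α_i^2 r_i = 6·9·9 + 5·3·3 + 6·9·10 + 1·5·6 + 4·1·4 = 1117 ≡ 6.
  S = (8, 2, 6) ≠ 0, so r is not a codeword (an error is present).
Step 3: locate the error. For a single error e at position i, S_ℓ = v_i·e·α_i^ℓ, so α_err = S_1/S_0.
  S_0^{−1} = 8^{−1} = 7 (mod 11), so α_err = 2·7 = 14 ≡ 3 = α_3. Error position i = 3.
  Consistency check: S_2/S_1 = 6·6 = 36 ≡ 3 = α_err ✓ (single-error assumption holds).
Step 4: error magnitude e = S_0/v_3 = S_0·∏_{j≠3}(α_3 − α_j) = 8·2 = 16 ≡ 5 (mod 11).
Step 5: correct position 3: c_3 = r_3 − e = 10 − 5 ≡ 5 (mod 11). Hence c = [9, 3, 5, 6, 4].
  Check: interpolating c through the α_i gives m(x) = 7 + 3·x (degree < 2) with m(α_i) = c_i for every i, so c is indeed a codeword.
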